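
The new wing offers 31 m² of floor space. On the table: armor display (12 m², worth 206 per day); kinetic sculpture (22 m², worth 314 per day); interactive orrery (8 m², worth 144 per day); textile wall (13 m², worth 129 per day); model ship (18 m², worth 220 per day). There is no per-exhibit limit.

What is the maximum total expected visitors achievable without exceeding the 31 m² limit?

Filling by ratio: 3×interactive orrery for 432, with 7 m² left unused.
Replace interactive orrery with armor display: the trade gains 62 net, giving 494 at 28 m².

494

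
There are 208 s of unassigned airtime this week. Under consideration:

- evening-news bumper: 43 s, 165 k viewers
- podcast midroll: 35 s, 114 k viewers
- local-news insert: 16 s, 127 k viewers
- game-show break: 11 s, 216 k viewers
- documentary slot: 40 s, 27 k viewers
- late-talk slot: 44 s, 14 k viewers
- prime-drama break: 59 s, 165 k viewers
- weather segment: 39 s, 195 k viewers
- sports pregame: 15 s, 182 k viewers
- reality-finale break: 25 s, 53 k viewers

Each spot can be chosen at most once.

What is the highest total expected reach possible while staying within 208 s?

Ranking by ratio (expected reach/s): game-show break 19.64, sports pregame 12.13, local-news insert 7.94, weather segment 5.00.
The ratio heuristic lands on evening-news bumper + podcast midroll + local-news insert + game-show break + weather segment + sports pregame + reality-finale break (1052) but leaves 24 s idle.
The 35 s tied up in podcast midroll is better spent on prime-drama break — total rises to 1103 (208 s).

1103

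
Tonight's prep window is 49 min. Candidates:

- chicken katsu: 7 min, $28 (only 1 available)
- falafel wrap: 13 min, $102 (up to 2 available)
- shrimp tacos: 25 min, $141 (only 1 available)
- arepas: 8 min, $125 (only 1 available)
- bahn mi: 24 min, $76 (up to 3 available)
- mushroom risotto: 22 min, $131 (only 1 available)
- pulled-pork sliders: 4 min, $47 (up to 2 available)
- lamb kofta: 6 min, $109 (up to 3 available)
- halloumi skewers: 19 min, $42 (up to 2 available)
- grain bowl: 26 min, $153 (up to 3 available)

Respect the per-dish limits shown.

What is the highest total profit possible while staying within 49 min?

Falafel wrap + arepas + 2×pulled-pork sliders + 3×lamb kofta uses 47 of the 49 min and totals 648.
Every other selection either busts 49 min or exceeds an availability limit or fails to beat 648.

648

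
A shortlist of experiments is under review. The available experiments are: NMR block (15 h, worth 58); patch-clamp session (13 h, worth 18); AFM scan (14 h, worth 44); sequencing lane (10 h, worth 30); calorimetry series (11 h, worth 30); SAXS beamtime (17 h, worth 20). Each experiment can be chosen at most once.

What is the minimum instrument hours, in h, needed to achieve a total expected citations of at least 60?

21

Need the lightest bundle worth ≥ 60.
Taking sequencing lane + calorimetry series gives 60 (≥ 60) for 21 h.
Below 21 h the best achievable stays under 60.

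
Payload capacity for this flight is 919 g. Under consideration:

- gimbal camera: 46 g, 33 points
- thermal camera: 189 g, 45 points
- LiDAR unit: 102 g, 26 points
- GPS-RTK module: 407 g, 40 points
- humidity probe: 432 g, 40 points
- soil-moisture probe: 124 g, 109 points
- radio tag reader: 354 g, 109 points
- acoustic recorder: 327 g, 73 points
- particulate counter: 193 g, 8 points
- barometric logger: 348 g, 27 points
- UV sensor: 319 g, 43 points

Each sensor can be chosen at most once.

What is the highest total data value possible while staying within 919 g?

324

The ratio heuristic lands on gimbal camera + thermal camera + LiDAR unit + soil-moisture probe + radio tag reader (322) but leaves 104 g idle.
The 291 g tied up in thermal camera and LiDAR unit is better spent on acoustic recorder — total rises to 324 (851 g).
That's the maximum — no swap from here does better than 324.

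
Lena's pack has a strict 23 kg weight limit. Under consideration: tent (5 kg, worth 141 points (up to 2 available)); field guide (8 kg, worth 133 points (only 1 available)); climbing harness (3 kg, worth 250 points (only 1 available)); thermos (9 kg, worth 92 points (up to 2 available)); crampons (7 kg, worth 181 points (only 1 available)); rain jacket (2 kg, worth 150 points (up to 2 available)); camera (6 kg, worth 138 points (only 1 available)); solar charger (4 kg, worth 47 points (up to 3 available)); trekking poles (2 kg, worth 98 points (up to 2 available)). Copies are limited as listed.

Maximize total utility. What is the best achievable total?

1068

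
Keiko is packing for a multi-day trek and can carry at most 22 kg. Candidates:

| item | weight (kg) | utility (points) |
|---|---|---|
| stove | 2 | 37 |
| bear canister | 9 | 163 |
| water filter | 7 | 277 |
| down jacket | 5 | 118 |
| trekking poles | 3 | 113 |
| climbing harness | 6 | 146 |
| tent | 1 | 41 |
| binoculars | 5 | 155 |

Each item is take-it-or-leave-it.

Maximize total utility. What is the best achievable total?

By utility per kg: tent 41.00, water filter 39.57, trekking poles 37.67 lead.
Best packing: water filter + trekking poles + climbing harness + tent + binoculars — 22 kg, 732 total.
Next best is water filter + down jacket + trekking poles + tent + binoculars at 704 (21 kg) — short by 28.

732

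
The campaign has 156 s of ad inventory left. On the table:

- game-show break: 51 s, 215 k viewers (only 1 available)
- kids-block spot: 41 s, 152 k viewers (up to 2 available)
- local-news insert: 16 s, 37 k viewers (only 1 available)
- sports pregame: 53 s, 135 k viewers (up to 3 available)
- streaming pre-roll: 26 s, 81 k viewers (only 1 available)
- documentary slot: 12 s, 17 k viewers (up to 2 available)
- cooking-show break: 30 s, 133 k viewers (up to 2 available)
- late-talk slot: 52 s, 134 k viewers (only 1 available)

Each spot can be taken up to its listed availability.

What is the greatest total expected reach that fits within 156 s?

Ranking by ratio (expected reach/s): cooking-show break 4.43, game-show break 4.22, kids-block spot 3.71.
Game-show break + kids-block spot + 2×cooking-show break uses 152 of the 156 s and totals 633.

633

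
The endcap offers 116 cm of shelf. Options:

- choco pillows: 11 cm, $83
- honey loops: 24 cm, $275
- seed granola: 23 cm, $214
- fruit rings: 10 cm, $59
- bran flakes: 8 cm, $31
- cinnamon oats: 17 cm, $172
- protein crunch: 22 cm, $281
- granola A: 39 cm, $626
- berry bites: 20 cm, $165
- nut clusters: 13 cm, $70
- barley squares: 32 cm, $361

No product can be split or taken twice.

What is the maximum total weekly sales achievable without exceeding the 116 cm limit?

1482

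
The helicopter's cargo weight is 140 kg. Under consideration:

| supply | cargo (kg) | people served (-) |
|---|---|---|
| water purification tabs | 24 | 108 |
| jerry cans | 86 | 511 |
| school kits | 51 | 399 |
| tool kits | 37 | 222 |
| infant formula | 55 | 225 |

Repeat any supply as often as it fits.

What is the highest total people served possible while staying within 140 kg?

1020

Best packing: 2×school kits + tool kits — 139 kg, 1020 total.
The spare 1 kg is too small for any remaining supply, and no exchange beats 1020.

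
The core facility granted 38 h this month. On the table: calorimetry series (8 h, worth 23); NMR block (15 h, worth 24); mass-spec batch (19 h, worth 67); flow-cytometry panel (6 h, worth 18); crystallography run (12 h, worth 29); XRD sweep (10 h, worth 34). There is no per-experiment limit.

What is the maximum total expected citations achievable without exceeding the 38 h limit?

2×mass-spec batch uses 38 of the 38 h and totals 134.
Nothing else within 38 h beats 134.

134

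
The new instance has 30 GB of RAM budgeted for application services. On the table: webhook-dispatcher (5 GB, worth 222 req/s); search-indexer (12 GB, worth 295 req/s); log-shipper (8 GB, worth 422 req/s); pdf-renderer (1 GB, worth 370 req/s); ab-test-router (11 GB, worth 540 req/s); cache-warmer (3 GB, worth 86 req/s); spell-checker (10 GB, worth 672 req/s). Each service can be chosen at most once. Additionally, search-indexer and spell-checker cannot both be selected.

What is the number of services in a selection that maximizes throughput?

4

Optimal total is 2004.
One optimal bundle: log-shipper + pdf-renderer + ab-test-router + spell-checker (30 GB).
All optima have 4 services.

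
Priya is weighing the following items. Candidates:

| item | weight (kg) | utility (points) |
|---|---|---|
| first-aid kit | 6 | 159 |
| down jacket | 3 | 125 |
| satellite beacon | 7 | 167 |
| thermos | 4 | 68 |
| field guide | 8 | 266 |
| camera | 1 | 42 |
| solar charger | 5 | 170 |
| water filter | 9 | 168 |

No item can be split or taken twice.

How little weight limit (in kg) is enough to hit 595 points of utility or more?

Minimise kg subject to total utility ≥ 595.
down jacket + field guide + camera + solar charger: 603 utility at 17 kg.
Any bundle with less than 17 kg falls short of 595.

17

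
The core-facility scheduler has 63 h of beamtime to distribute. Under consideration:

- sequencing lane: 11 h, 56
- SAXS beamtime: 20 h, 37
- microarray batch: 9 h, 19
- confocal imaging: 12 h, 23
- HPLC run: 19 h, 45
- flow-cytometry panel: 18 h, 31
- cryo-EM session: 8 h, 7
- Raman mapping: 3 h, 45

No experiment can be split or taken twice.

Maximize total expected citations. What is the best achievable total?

202

A density-first pass picks sequencing lane + microarray batch + confocal imaging + HPLC run + cryo-EM session + Raman mapping — 195 at 62 h.
The 20 h tied up in confocal imaging and cryo-EM session is better spent on SAXS beamtime — total rises to 202 (62 h).
Next best is sequencing lane + confocal imaging + HPLC run + flow-cytometry panel + Raman mapping at 200 (63 h) — short by 2.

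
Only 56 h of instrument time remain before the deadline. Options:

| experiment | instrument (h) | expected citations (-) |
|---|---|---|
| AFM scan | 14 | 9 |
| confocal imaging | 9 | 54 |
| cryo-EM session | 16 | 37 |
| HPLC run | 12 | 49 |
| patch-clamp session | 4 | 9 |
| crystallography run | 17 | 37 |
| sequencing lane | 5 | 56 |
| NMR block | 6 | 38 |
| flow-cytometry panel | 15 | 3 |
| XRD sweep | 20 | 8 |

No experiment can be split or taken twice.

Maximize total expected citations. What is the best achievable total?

243

Ranking by ratio (expected citations/h): sequencing lane 11.20, NMR block 6.33, confocal imaging 6.00.
Confocal imaging + cryo-EM session + HPLC run + patch-clamp session + sequencing lane + NMR block uses 52 of the 56 h and totals 243.
Confocal imaging + HPLC run + patch-clamp session + crystallography run + sequencing lane + NMR block matches that 243 at 53 h; no feasible combination exceeds it.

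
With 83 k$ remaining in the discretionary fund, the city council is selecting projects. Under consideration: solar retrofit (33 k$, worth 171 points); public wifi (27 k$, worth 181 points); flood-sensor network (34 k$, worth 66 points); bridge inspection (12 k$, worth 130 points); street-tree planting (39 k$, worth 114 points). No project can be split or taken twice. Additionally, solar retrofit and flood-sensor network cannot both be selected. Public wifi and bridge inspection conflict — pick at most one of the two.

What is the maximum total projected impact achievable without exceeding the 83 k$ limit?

352

Taking solar retrofit + public wifi: 60 k$ used, 352 in projected impact.
Runner-up solar retrofit + bridge inspection tops out at 301.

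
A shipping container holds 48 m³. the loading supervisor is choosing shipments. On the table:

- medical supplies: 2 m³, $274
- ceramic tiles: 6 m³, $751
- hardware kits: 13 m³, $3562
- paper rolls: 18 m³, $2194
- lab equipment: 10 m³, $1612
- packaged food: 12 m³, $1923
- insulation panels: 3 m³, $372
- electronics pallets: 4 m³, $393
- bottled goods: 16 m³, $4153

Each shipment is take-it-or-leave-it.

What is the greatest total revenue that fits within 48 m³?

A density-first pass picks medical supplies + ceramic tiles + hardware kits + lab equipment + bottled goods — 10352 at 47 m³.
Replace medical supplies with insulation panels: the trade gains 98 net, giving 10450 at 48 m³.
That's the maximum — no swap from here does better than 10450.

10450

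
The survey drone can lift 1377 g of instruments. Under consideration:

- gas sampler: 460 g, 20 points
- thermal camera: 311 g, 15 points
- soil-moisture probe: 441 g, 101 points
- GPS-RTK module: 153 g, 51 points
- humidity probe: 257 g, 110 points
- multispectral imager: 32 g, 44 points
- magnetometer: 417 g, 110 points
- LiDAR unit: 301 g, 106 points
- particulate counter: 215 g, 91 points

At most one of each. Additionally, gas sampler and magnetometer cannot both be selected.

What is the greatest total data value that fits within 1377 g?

512

GPS-RTK module + humidity probe + multispectral imager + magnetometer + LiDAR unit + particulate counter uses 1375 of the 1377 g and totals 512.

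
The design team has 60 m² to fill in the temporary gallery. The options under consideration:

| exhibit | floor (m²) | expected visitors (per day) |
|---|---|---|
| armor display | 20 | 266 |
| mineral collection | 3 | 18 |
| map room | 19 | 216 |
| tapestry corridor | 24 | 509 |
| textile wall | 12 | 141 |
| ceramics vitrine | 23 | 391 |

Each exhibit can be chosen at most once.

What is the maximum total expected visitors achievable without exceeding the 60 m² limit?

1041

Taking tapestry corridor + textile wall + ceramics vitrine: 59 m² used, 1041 in expected visitors.
The closest alternative, armor display + mineral collection + tapestry corridor + textile wall, reaches only 934.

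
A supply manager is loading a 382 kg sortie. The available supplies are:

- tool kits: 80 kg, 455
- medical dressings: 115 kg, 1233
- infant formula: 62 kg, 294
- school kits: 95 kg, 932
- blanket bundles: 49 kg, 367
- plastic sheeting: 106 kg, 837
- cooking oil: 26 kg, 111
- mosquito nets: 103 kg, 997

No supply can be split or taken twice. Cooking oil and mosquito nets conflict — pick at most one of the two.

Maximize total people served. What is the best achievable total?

Ranking by ratio (people served/kg): medical dressings 10.72, school kits 9.81, mosquito nets 9.68.
The ratio ordering already packs tightly: medical dressings + school kits + blanket bundles + mosquito nets, 362 kg, 3529.
No other feasible combination exceeds 3529.

3529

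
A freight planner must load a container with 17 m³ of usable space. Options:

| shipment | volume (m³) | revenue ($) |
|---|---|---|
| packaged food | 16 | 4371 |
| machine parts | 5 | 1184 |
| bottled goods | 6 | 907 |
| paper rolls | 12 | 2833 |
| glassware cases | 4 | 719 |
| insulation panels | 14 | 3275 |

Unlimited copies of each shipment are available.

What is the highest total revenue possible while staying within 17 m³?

4371

Density check — packaged food 273.19, machine parts 236.80, paper rolls 236.08, insulation panels 233.93 are the best per m³.
The ratio ordering already packs tightly: packaged food, 16 m³, 4371.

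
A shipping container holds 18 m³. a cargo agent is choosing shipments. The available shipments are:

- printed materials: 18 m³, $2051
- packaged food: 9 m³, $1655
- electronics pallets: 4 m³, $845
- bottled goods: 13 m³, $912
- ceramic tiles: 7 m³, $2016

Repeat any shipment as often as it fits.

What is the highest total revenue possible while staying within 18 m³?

Best packing: electronics pallets + 2×ceramic tiles — 18 m³, 4877 total.

4877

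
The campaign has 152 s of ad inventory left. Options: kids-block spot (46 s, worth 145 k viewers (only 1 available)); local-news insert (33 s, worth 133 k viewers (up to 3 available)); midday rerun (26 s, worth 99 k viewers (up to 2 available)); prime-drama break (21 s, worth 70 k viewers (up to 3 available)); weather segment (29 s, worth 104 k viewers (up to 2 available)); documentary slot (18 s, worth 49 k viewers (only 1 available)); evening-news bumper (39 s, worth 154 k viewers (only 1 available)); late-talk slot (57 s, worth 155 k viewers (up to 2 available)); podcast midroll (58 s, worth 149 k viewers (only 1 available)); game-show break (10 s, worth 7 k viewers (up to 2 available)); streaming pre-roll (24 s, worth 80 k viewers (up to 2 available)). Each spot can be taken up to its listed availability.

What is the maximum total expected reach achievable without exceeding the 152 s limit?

By expected reach per s: local-news insert 4.03, evening-news bumper 3.95, midday rerun 3.81, weather segment 3.59 lead.
Filling by ratio: 3×local-news insert + evening-news bumper + game-show break for 560, with 4 s left unused.
Dropping evening-news bumper and game-show break frees 49 s; slotting in 2×midday rerun (52 s) lifts the total to 597 at 151 s.

597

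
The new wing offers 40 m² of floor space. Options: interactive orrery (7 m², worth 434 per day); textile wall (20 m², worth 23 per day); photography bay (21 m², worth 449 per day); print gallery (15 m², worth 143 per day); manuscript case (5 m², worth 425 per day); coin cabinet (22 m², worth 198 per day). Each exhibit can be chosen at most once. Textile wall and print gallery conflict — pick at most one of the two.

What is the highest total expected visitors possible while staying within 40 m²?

Interactive orrery + photography bay + manuscript case uses 33 of the 40 m² and totals 1308.
The closest alternative, interactive orrery + manuscript case + coin cabinet, reaches only 1057.

1308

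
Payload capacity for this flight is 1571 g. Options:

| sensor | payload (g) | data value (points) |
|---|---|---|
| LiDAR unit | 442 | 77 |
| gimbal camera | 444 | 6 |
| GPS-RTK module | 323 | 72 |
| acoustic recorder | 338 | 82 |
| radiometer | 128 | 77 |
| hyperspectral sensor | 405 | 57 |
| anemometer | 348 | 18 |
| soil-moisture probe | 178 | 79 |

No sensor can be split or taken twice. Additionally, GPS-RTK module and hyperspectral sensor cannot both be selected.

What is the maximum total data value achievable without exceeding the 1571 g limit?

387

By data value per g: radiometer 0.60, soil-moisture probe 0.44, acoustic recorder 0.24, GPS-RTK module 0.22 lead.
Taking LiDAR unit + GPS-RTK module + acoustic recorder + radiometer + soil-moisture probe: 1409 g used, 387 in data value.
The spare 162 g is too small for any remaining sensor, and no feasible exchange beats 387.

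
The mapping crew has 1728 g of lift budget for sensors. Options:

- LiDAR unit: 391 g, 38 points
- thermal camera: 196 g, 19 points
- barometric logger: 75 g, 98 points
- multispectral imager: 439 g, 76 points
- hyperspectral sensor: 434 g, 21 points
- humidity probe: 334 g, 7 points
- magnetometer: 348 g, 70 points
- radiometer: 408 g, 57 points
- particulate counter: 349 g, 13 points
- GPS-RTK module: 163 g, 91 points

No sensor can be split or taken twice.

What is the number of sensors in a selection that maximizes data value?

Optimal total is 411.
One optimal bundle: thermal camera + barometric logger + multispectral imager + magnetometer + radiometer + GPS-RTK module (1629 g).
Any selection reaching 411 contains exactly 6 sensors.

6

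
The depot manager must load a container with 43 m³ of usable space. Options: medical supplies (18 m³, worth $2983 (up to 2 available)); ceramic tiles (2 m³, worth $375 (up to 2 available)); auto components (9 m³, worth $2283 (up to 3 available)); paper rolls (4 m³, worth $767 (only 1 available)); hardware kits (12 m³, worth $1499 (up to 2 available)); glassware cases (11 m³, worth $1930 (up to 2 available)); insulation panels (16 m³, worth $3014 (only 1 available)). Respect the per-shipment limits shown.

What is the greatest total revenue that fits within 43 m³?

9863

Filling by ratio: 2×ceramic tiles + 3×auto components + paper rolls for 8366, with 8 m³ left unused.
The 8 m³ tied up in 2×ceramic tiles and paper rolls is better spent on insulation panels — total rises to 9863 (43 m³).
That's the maximum — no swap from here does better than 9863.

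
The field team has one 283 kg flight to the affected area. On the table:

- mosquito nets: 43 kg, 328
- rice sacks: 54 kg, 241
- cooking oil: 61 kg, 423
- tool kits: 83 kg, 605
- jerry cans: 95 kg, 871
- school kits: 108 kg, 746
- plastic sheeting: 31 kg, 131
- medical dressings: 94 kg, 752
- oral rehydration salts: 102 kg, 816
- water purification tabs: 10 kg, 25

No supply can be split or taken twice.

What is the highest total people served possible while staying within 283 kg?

2292

By people served per kg: jerry cans 9.17, medical dressings 8.00, oral rehydration salts 8.00, mosquito nets 7.63 lead.
A density-first pass picks mosquito nets + jerry cans + plastic sheeting + medical dressings + water purification tabs — 2107 at 273 kg.
Reworking the packing: tool kits + jerry cans + oral rehydration salts uses 280 kg and improves the total to 2292.
Runner-up tool kits + jerry cans + medical dressings + water purification tabs tops out at 2253.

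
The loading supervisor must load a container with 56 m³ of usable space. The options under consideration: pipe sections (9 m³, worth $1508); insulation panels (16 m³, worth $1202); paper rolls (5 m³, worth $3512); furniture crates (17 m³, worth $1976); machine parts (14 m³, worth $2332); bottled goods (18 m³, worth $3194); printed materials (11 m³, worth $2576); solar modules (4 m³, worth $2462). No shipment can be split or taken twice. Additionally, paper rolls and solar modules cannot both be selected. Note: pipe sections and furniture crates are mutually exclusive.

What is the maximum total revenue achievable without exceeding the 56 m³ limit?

Taking pipe sections + machine parts + bottled goods + printed materials + solar modules: 56 m³ used, 12072 in revenue.
Next best is paper rolls + machine parts + bottled goods + printed materials at 11614 (48 m³) — short by 458.

12072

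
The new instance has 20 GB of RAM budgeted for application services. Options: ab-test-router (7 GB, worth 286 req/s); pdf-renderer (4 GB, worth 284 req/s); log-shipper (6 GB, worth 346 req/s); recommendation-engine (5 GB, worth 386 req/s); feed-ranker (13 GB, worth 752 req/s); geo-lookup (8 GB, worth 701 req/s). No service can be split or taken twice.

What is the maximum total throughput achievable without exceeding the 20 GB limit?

Greedy by ratio would take pdf-renderer + recommendation-engine + geo-lookup: 17 GB used, total 1371.
Dropping pdf-renderer frees 4 GB; slotting in log-shipper (6 GB) lifts the total to 1433 at 19 GB.
The closest alternative, ab-test-router + recommendation-engine + geo-lookup, reaches only 1373.

1433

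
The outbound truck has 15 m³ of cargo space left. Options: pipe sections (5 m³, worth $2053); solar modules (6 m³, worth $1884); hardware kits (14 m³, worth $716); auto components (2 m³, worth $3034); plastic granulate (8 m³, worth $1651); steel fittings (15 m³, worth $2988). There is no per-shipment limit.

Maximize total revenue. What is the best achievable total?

7×auto components uses 14 of the 15 m³ and totals 21238.
That's the maximum — no swap from here does better than 21238.

21238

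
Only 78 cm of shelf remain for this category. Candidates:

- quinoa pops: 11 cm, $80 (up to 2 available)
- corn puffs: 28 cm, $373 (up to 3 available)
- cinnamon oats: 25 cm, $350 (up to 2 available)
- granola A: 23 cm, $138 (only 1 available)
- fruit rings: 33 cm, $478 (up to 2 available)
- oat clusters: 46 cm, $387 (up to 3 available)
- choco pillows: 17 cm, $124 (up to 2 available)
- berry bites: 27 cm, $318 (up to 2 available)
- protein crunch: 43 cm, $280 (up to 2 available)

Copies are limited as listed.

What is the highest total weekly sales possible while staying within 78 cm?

1073

Density check — fruit rings 14.48, cinnamon oats 14.00, corn puffs 13.32, berry bites 11.78 are the best per cm.
A density-first pass picks quinoa pops + 2×fruit rings — 1036 at 77 cm.
Replace quinoa pops and 2×fruit rings with corn puffs + 2×cinnamon oats: the trade gains 37 net, giving 1073 at 78 cm.
Every other selection either busts 78 cm or exceeds an availability limit or fails to beat 1073.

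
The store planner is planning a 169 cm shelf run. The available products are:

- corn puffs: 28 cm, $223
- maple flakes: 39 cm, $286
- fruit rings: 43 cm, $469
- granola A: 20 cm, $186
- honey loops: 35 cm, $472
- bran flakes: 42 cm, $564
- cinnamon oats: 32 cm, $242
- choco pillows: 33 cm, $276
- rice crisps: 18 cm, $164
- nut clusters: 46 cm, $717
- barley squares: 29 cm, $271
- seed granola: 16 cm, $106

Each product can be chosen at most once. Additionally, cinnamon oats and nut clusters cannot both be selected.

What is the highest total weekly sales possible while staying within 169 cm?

2222

Taking fruit rings + honey loops + bran flakes + nut clusters: 166 cm used, 2222 in weekly sales.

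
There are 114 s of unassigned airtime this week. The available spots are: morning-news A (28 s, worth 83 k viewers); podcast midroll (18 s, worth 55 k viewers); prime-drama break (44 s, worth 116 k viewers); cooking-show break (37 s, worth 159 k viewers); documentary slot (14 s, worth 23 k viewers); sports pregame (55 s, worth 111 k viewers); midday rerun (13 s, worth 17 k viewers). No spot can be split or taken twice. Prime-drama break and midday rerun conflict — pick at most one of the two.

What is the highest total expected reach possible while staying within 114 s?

Filling by ratio: morning-news A + podcast midroll + cooking-show break + documentary slot + midday rerun for 337, with 4 s left unused.
The 45 s tied up in podcast midroll and documentary slot and midday rerun is better spent on prime-drama break — total rises to 358 (109 s).

358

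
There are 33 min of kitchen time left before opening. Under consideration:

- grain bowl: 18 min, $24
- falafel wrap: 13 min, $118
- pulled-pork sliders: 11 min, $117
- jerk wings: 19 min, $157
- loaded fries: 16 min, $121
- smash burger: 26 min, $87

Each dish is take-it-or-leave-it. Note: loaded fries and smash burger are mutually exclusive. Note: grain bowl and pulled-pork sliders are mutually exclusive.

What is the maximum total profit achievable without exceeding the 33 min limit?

275

Density check — pulled-pork sliders 10.64, falafel wrap 9.08, jerk wings 8.26, loaded fries 7.56 are the best per min.
Greedy by ratio would take falafel wrap + pulled-pork sliders: 24 min used, total 235.
The 11 min tied up in pulled-pork sliders is better spent on jerk wings — total rises to 275 (32 min).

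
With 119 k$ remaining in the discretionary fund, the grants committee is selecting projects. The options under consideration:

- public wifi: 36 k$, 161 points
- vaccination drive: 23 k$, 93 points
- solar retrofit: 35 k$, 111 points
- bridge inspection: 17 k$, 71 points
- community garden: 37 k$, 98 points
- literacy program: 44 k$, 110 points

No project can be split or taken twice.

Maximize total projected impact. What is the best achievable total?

Ranking by ratio (projected impact/k$): public wifi 4.47, bridge inspection 4.18, vaccination drive 4.04, solar retrofit 3.17.
Taking public wifi + vaccination drive + solar retrofit + bridge inspection: 111 k$ used, 436 in projected impact.
Next best is public wifi + vaccination drive + bridge inspection + community garden at 423 (113 k$) — short by 13.

436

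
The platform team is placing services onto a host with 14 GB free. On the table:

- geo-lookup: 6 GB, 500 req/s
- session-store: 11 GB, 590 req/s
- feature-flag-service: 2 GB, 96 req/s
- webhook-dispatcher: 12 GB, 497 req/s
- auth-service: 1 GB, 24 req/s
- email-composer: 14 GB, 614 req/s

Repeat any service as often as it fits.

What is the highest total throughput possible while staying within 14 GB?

Taking 2×geo-lookup + feature-flag-service: 14 GB used, 1096 in throughput.
No other feasible combination exceeds 1096.

1096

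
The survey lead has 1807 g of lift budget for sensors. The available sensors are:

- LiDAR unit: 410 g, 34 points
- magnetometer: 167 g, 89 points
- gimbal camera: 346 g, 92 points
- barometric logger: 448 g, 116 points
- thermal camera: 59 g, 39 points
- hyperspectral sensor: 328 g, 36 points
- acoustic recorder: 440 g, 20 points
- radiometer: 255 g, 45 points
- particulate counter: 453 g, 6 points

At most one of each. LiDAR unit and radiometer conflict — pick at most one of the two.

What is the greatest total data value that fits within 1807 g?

417

Magnetometer + gimbal camera + barometric logger + thermal camera + hyperspectral sensor + radiometer uses 1603 of the 1807 g and totals 417.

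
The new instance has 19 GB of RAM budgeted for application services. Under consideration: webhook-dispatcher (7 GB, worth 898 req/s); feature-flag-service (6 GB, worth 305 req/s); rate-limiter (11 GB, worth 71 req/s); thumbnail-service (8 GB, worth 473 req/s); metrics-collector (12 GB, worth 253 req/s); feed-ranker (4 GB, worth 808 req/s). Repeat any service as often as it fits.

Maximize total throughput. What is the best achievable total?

3322

By throughput per GB: feed-ranker 202.00, webhook-dispatcher 128.29, thumbnail-service 59.12 lead.
A density-first pass picks 4×feed-ranker — 3232 at 16 GB.
The 4 GB tied up in feed-ranker is better spent on webhook-dispatcher — total rises to 3322 (19 GB).
Nothing else within 19 GB beats 3322.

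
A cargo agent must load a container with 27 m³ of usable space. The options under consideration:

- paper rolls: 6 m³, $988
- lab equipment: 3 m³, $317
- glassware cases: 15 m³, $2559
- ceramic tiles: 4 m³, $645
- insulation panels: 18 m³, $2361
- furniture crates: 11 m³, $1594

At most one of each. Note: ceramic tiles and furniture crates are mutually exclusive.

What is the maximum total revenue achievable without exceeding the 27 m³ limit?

Taking paper rolls + glassware cases + ceramic tiles: 25 m³ used, 4192 in revenue.
An exhaustive check of the 64 subsets confirms 4192.

4192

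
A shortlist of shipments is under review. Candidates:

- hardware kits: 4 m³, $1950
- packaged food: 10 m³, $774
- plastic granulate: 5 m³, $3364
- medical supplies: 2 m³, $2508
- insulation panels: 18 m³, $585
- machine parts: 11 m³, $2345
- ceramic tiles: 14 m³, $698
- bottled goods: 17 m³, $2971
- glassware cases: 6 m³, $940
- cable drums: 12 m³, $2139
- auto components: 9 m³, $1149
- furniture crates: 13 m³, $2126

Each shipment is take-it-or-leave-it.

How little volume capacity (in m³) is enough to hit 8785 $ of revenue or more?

20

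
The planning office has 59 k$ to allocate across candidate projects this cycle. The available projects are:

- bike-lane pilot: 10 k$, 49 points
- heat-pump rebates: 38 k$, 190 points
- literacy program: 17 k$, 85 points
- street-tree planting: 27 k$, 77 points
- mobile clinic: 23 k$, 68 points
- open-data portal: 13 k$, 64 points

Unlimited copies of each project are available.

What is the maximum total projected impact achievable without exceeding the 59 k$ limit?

Filling by ratio: heat-pump rebates + literacy program for 275, with 4 k$ left unused.
Dropping heat-pump rebates and literacy program frees 55 k$; slotting in 2×bike-lane pilot + 3×open-data portal (59 k$) lifts the total to 290 at 59 k$.

290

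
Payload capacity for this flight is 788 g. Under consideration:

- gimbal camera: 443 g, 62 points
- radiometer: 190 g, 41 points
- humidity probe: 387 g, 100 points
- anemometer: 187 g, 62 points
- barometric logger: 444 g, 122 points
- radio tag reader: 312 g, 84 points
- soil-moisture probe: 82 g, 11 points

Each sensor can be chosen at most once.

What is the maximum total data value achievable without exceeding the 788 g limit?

Ranking by ratio (data value/g): anemometer 0.33, barometric logger 0.27, radio tag reader 0.27, humidity probe 0.26.
Filling by ratio: anemometer + barometric logger + soil-moisture probe for 195, with 75 g left unused.
Dropping anemometer and soil-moisture probe frees 269 g; slotting in radio tag reader (312 g) lifts the total to 206 at 756 g.

206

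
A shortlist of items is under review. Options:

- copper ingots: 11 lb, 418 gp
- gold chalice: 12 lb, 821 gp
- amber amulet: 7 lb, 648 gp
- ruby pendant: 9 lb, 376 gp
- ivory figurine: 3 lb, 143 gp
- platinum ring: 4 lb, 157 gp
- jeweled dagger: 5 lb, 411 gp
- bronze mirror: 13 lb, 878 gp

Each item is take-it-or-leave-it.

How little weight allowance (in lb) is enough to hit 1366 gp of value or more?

Minimise lb subject to total value ≥ 1366.
Taking gold chalice + amber amulet gives 1469 (≥ 1366) for 19 lb.
Any bundle with less than 19 lb falls short of 1366.

19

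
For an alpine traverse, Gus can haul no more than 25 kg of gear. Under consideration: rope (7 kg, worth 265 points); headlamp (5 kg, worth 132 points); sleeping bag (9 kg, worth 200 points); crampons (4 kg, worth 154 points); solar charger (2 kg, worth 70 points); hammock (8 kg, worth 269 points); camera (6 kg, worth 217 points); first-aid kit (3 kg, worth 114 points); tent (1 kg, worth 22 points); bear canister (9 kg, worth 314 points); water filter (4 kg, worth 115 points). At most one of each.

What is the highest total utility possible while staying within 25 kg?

917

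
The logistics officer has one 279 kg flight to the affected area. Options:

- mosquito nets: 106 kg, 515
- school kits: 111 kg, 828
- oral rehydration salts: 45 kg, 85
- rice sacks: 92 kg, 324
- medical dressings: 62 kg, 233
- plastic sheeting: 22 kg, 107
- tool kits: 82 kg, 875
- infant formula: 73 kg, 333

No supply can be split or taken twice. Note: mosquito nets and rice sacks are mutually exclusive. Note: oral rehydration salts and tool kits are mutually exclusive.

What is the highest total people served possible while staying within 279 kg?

School kits + medical dressings + plastic sheeting + tool kits uses 277 of the 279 kg and totals 2043.

2043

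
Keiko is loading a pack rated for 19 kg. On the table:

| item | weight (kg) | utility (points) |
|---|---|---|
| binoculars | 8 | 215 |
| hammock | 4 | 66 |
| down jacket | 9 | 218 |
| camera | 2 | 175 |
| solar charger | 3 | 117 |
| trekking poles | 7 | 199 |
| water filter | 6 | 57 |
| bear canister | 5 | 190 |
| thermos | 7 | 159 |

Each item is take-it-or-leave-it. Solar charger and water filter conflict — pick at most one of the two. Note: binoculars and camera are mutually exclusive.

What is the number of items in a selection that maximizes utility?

4

Best achievable utility is 700.
For example down jacket + camera + solar charger + bear canister achieves it, using 19 kg.
All optima have 4 items.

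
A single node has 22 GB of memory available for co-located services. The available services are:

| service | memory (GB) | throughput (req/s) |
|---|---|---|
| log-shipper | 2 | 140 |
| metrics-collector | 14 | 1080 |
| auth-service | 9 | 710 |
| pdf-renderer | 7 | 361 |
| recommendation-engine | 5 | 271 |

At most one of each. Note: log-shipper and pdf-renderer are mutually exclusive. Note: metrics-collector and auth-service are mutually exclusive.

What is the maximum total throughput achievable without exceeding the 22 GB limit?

1491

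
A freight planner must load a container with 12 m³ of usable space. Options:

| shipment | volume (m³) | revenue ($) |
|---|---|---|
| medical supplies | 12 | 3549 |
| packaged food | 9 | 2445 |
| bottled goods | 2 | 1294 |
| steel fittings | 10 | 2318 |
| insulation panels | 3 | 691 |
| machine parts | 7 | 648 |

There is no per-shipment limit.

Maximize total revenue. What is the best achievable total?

Best packing: 6×bottled goods — 12 m³, 7764 total.
No other feasible combination exceeds 7764.

7764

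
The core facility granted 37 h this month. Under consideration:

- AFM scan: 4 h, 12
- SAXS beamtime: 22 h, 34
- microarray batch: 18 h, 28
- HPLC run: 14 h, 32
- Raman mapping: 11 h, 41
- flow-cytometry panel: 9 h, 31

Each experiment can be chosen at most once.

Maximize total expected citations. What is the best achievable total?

104

The ratio heuristic lands on AFM scan + Raman mapping + flow-cytometry panel (84) but leaves 13 h idle.
Replace AFM scan with HPLC run: the trade gains 20 net, giving 104 at 34 h.
Nothing else within 37 h beats 104.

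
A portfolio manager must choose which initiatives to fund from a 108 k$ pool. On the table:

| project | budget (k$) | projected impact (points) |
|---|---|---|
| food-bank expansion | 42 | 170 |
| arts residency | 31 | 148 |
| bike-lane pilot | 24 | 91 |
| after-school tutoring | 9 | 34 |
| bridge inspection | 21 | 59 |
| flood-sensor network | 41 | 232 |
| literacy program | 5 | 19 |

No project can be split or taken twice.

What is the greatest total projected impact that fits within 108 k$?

505

Filling by ratio: arts residency + bike-lane pilot + flood-sensor network + literacy program for 490, with 7 k$ left unused.
Replace literacy program with after-school tutoring: the trade gains 15 net, giving 505 at 105 k$.
The closest alternative, food-bank expansion + bike-lane pilot + flood-sensor network, reaches only 493.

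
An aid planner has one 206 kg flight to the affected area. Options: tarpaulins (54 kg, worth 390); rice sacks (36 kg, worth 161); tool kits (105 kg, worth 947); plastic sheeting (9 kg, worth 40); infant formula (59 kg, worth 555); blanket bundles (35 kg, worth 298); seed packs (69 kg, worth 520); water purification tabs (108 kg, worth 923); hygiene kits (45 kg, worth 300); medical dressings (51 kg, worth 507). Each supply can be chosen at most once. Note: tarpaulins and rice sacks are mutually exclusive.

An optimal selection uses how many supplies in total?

3

Best achievable people served is 1800.
One optimal bundle: tool kits + infant formula + blanket bundles (199 kg).
All optima have 3 supplies.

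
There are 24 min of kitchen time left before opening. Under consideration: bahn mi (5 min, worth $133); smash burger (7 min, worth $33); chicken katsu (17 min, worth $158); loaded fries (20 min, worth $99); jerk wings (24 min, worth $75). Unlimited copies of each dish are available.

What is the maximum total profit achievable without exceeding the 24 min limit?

532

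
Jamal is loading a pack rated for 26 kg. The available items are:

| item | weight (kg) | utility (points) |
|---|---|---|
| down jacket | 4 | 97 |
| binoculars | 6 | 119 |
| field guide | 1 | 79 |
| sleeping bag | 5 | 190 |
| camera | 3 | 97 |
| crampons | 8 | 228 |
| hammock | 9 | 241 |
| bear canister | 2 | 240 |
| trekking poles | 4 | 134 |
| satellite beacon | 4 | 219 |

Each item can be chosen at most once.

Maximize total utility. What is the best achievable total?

1108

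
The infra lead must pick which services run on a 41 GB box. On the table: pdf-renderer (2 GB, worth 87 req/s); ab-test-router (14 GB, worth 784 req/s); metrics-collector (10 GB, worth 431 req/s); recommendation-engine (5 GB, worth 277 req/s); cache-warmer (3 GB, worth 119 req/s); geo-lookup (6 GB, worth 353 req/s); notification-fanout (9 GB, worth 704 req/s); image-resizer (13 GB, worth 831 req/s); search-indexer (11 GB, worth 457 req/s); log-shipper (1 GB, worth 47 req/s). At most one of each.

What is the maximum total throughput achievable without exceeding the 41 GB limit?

Filling by ratio: pdf-renderer + recommendation-engine + cache-warmer + geo-lookup + notification-fanout + image-resizer + log-shipper for 2418, with 2 GB left unused.
A better packing is ab-test-router + recommendation-engine + notification-fanout + image-resizer: 41 GB, total 2596.
An exhaustive check of the 1024 subsets confirms 2596.

2596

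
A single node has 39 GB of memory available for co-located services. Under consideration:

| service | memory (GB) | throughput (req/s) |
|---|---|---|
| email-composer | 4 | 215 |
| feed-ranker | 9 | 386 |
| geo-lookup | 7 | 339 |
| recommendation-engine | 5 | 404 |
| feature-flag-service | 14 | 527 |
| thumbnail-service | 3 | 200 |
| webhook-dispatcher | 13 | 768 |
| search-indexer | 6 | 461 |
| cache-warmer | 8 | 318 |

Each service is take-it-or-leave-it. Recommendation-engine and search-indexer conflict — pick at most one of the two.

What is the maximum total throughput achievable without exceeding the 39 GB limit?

2169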